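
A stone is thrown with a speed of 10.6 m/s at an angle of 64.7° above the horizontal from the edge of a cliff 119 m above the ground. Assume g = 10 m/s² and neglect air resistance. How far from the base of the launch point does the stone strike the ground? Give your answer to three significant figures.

26.9 m

Components: v_x = 10.6 cos 64.7° = 4.530 m/s, v_y = 10.6 sin 64.7° = 9.583 m/s.
Vertical: 0 = 119 + 9.583 t − ½(10) t² ⇒ 5.000 t² − 9.583 t − 119 = 0.
t = [9.583 + √(91.83 + 2380)] / 10.00 = 5.930 s.
Horizontal: R = v_x · t = 4.530 × 5.930 = 26.9 m.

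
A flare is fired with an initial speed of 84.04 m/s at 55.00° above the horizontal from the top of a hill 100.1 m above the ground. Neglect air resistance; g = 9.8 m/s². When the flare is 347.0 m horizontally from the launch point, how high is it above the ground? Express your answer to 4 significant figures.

v_x = 84.04 cos 55.00° = 48.203 m/s, v_y0 = 84.04 sin 55.00° = 68.842 m/s.
Time to reach x = 347.0 m: t = x / v_x = 347.0 / 48.203 = 7.1987 s.
y = 100.1 + v_y0 t − ½ g t² = 100.1 + 68.842×7.1987 − 4.900×7.1987² = 341.7 m.

341.7 m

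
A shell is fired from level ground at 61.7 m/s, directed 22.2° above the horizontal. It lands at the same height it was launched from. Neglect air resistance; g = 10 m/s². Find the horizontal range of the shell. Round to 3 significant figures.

Components: v_x = 61.7 cos 22.2° = 57.13 m/s, v_y = 61.7 sin 22.2° = 23.31 m/s.
Time of flight (same landing height): t = 2 v_y / g = 2 × 23.31 / 10 = 4.662 s.
Range: R = v_x · t = 57.13 × 4.662 = 266 m.

266 m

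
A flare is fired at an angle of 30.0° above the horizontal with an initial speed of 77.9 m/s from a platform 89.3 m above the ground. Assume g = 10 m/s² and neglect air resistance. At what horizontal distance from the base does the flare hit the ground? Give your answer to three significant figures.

Components: v_x = 77.9 cos 30.0° = 67.46 m/s, v_y = 77.9 sin 30.0° = 38.95 m/s.
Vertical: 0 = 89.3 + 38.95 t − ½(10) t² ⇒ 5.000 t² − 38.95 t − 89.3 = 0.
t = [38.95 + √(1517 + 1786)] / 10.00 = 9.642 s.
Horizontal: R = v_x · t = 67.46 × 9.642 = 650 m.

650 m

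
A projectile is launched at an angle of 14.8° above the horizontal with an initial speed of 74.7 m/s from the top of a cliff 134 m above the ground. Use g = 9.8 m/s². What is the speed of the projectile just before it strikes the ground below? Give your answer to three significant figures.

v_x = 74.7 cos 14.8° = 72.22 m/s is unchanged throughout.
For the vertical component, v_y² = v_y0² + 2 g h = (19.08)² + 2×9.8×134 = 2990, so |v_y| = 54.68 m/s.
Impact speed = √(v_x² + v_y²) = √(5216 + 2990) = 90.6 m/s.

90.6 m/s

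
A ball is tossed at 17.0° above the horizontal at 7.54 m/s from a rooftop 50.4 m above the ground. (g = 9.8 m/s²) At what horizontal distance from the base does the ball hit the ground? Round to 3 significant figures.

Components: v_x = 7.54 cos 17.0° = 7.211 m/s, v_y = 7.54 sin 17.0° = 2.204 m/s.
Vertical: 0 = 50.4 + 2.204 t − ½(9.8) t² ⇒ 4.900 t² − 2.204 t − 50.4 = 0.
t = [2.204 + √(4.858 + 987.8)] / 9.800 = 3.440 s.
Horizontal: R = v_x · t = 7.211 × 3.440 = 24.8 m.

24.8 m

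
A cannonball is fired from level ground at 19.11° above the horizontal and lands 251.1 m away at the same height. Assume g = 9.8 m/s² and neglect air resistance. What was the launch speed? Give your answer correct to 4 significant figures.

On level ground, R = v₀² sin(2θ) / g, so v₀ = √(R g / sin 2θ).
sin(2 × 19.11°) = 0.6187.
v₀ = √(251.1 × 9.8 / 0.6187) = √3977.3 = 63.07 m/s.

63.07 m/s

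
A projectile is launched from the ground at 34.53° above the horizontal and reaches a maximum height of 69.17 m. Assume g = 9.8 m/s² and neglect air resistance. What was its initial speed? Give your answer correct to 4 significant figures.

At maximum height v_y = 0, so (v₀ sin θ)² = 2 g H.
v₀ sin 34.53° = √(2 × 9.8 × 69.17) = 36.820 m/s.
v₀ = 36.820 / sin 34.53° = 36.820 / 0.5668 = 64.96 m/s.

64.96 m/s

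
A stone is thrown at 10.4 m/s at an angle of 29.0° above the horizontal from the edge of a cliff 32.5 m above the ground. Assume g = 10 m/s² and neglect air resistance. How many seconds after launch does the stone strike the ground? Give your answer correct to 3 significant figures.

Vertical component: v_y = 10.4 sin 29.0° = 5.042 m/s.
Taking up as positive with launch at y = 32.5 m, landing at y = 0: 0 = 32.5 + 5.042 t − ½(10) t².
Solving 5.000 t² − 5.042 t − 32.5 = 0 gives t = [5.042 + √(5.042² + 4·5.000·32.5)] / 10.00 = 3.10 s.

3.10 s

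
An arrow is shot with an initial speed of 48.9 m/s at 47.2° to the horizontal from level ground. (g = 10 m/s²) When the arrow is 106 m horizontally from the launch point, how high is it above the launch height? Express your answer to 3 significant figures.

63.6 m

v_x = 48.9 cos 47.2° = 33.22 m/s, v_y0 = 48.9 sin 47.2° = 35.88 m/s.
Time to reach x = 106 m: t = x / v_x = 106 / 33.22 = 3.191 s.
y = v_y0 t − ½ g t² = 35.88×3.191 − 5.000×3.191² = 63.6 m.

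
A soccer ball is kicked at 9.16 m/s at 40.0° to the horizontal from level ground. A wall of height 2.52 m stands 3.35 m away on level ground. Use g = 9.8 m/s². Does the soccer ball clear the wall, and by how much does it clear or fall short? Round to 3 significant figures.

v_x = 9.16 cos 40.0° = 7.017 m/s; v_y0 = 9.16 sin 40.0° = 5.888 m/s.
Time to reach the wall: t = 3.35 / 7.017 = 0.4774 s.
Height at that point: y = 5.888×0.4774 − 4.900×0.4774² = 1.694 m.
That is 2.52 − 1.694 = 0.826 m below the top of the wall, so the soccer ball does not clear it.

No — it falls 0.826 m short of clearing the wall.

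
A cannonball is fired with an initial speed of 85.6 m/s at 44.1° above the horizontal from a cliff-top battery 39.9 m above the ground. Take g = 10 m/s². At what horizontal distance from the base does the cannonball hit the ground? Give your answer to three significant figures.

Components: v_x = 85.6 cos 44.1° = 61.47 m/s, v_y = 85.6 sin 44.1° = 59.57 m/s.
Vertical: 0 = 39.9 + 59.57 t − ½(10) t² ⇒ 5.000 t² − 59.57 t − 39.9 = 0.
t = [59.57 + √(3549 + 798.0)] / 10.00 = 12.55 s.
Horizontal: R = v_x · t = 61.47 × 12.55 = 771 m.

771 m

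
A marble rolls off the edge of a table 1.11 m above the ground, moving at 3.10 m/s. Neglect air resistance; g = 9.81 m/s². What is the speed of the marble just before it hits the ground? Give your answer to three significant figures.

Fall time: t = √(2 × 1.11 / 9.81) = 0.4757 s.
At impact: v_x = 3.10 m/s (unchanged), v_y = g t = 9.81 × 0.4757 = 4.667 m/s.
Speed = √(v_x² + v_y²) = √(9.610 + 21.78) = 5.60 m/s.

5.60 m/s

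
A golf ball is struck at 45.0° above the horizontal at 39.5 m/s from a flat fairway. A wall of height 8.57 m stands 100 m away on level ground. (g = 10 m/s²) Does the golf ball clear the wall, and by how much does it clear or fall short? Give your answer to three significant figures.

v_x = 39.5 cos 45.0° = 27.93 m/s; v_y0 = 39.5 sin 45.0° = 27.93 m/s.
Time to reach the wall: t = 100 / 27.93 = 3.580 s.
Height at that point: y = 27.93×3.580 − 5.000×3.580² = 35.91 m.
That is 35.91 − 8.57 = 27.3 m above the top of the wall, so the golf ball clears it.

Yes — it clears the wall by 27.3 m.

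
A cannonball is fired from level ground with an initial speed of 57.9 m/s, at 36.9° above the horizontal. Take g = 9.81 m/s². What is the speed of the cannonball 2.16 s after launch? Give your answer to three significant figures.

v_x = 57.9 cos 36.9° = 46.30 m/s (constant).
v_y(t) = 57.9 sin 36.9° − g t = 34.76 − 9.81 × 2.16 = 13.57 m/s.
Speed = √(v_x² + v_y²) = √(2144 + 184.1) = 48.3 m/s.

48.3 m/s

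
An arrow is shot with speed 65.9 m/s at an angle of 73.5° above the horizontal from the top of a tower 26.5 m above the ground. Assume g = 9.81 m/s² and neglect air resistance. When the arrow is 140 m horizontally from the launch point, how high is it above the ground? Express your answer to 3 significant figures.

v_x = 65.9 cos 73.5° = 18.72 m/s, v_y0 = 65.9 sin 73.5° = 63.19 m/s.
Time to reach x = 140 m: t = x / v_x = 140 / 18.72 = 7.479 s.
y = 26.5 + v_y0 t − ½ g t² = 26.5 + 63.19×7.479 − 4.905×7.479² = 225 m.

225 m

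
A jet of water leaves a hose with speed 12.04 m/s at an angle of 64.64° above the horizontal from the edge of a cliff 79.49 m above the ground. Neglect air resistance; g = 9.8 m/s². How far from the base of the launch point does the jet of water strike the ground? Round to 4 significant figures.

27.27 m

Components: v_x = 12.04 cos 64.64° = 5.1568 m/s, v_y = 12.04 sin 64.64° = 10.880 m/s.
Vertical: 0 = 79.49 + 10.880 t − ½(9.8) t² ⇒ 4.900 t² − 10.880 t − 79.49 = 0.
t = [10.880 + √(118.37 + 1558.0)] / 9.800 = 5.2881 s.
Horizontal: R = v_x · t = 5.1568 × 5.2881 = 27.27 m.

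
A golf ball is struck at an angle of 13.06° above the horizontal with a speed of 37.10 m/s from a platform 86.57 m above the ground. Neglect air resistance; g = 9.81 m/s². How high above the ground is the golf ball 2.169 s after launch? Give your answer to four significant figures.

v_y0 = 37.10 sin 13.06° = 8.3835 m/s.
y(t) = 86.57 + v_y0 t − ½ g t² = 86.57 + 8.3835×2.169 − ½×9.81×2.169² = 81.68 m.

81.68 m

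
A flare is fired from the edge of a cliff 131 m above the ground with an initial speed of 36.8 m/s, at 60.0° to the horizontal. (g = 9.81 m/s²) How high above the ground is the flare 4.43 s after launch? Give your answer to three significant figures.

176 m

v_y0 = 36.8 sin 60.0° = 31.87 m/s.
y(t) = 131 + v_y0 t − ½ g t² = 131 + 31.87×4.43 − ½×9.81×4.43² = 176 m.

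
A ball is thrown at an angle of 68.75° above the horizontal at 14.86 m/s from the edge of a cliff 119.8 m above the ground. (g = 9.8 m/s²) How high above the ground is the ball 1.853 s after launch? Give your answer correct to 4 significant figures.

v_y0 = 14.86 sin 68.75° = 13.850 m/s.
y(t) = 119.8 + v_y0 t − ½ g t² = 119.8 + 13.850×1.853 − ½×9.8×1.853² = 128.6 m.

128.6 m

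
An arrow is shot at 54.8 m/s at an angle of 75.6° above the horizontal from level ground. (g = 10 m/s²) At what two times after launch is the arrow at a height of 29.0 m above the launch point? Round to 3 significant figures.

v_y0 = 54.8 sin 75.6° = 53.08 m/s.
Set y = v_y0 t − ½ g t² = 29.0: 5.000 t² − 53.08 t + 29.0 = 0.
t = [53.08 ± √(2817 − 580.0)] / 10 = (53.08 ± 47.30) / 10, giving t = 0.578 s or t = 10.0 s.
So the arrow is at 29.0 m at t = 0.578 s (rising) and t = 10.0 s (falling).

0.578 s and 10.0 s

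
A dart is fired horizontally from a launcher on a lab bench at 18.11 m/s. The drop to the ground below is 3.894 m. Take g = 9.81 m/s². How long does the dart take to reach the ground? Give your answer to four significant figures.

The horizontal speed doesn't affect the fall. With v_y0 = 0, h = ½ g t².
t = √(2 × 3.894 / 9.81) = √0.79388 = 0.8910 s.

0.8910 s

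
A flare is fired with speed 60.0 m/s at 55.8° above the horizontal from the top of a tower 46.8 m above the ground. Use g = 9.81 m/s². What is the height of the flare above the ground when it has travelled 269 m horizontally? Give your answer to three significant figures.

131 m

v_x = 60.0 cos 55.8° = 33.73 m/s, v_y0 = 60.0 sin 55.8° = 49.62 m/s.
Time to reach x = 269 m: t = x / v_x = 269 / 33.73 = 7.975 s.
y = 46.8 + v_y0 t − ½ g t² = 46.8 + 49.62×7.975 − 4.905×7.975² = 131 m.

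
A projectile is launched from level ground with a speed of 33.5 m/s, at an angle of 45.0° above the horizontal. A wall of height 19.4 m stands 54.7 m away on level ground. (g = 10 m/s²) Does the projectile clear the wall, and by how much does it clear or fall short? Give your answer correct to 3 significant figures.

Yes — it clears the wall by 8.64 m.

v_x = 33.5 cos 45.0° = 23.69 m/s; v_y0 = 33.5 sin 45.0° = 23.69 m/s.
Time to reach the wall: t = 54.7 / 23.69 = 2.309 s.
Height at that point: y = 23.69×2.309 − 5.000×2.309² = 28.04 m.
That is 28.04 − 19.4 = 8.64 m above the top of the wall, so the projectile clears it.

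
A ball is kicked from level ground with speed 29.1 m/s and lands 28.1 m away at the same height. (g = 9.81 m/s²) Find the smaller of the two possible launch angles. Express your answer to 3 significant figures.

Level-ground range: R = v₀² sin(2θ)/g ⇒ sin 2θ = R g / v₀² = 28.1×9.81/29.1² = 0.3255.
2θ = arcsin(0.3255) = 19.00° or 180° − 19.00° = 161.00°.
So θ = 9.50° or θ = 80.5°.

9.50°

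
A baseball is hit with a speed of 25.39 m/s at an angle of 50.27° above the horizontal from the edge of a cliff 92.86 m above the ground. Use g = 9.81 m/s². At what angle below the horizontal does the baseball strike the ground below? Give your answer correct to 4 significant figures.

v_x = 25.39 cos 50.27° = 16.229 m/s.
At impact |v_y| = √(v_y0² + 2 g h) = √(19.527² + 2×9.81×92.86) = 46.938 m/s.
Angle below horizontal = arctan(|v_y| / v_x) = arctan(46.938 / 16.229) = 70.93°.

70.93°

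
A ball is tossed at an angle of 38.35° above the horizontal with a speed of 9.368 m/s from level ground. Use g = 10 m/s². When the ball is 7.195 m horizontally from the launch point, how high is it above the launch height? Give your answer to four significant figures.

0.8968 m

v_x = 9.368 cos 38.35° = 7.3467 m/s, v_y0 = 9.368 sin 38.35° = 5.8125 m/s.
Time to reach x = 7.195 m: t = x / v_x = 7.195 / 7.3467 = 0.97935 s.
y = v_y0 t − ½ g t² = 5.8125×0.97935 − 5.000×0.97935² = 0.8968 m.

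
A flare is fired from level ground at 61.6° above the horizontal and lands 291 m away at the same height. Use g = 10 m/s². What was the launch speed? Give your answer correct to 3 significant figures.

On level ground, R = v₀² sin(2θ) / g, so v₀ = √(R g / sin 2θ).
sin(2 × 61.6°) = 0.8368.
v₀ = √(291 × 10 / 0.8368) = √3478 = 59.0 m/s.

59.0 m/s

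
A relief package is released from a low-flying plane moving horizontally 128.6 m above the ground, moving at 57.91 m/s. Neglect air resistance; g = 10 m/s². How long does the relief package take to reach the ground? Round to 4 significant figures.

5.071 s

The horizontal speed doesn't affect the fall. With v_y0 = 0, h = ½ g t².
t = √(2 × 128.6 / 10) = √25.720 = 5.071 s.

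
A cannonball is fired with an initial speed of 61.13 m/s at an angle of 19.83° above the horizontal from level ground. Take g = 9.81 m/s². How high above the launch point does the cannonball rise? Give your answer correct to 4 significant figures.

21.92 m

Vertical component of launch velocity: v_y = 61.13 sin 19.83° = 20.737 m/s.
At the highest point the vertical velocity is zero, so v_y² = 2 g h_max.
h_max = (20.737)² / (2 × 9.81) = 430.02 / 19.62 = 21.92 m.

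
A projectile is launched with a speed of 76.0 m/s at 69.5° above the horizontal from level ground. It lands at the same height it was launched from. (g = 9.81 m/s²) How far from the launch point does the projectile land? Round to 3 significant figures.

For level ground, R = v₀² sin(2θ) / g.
sin(2 × 69.5°) = sin 139.0° = 0.6561.
R = (76.0)² × 0.6561 / 9.81 = 386 m.

386 m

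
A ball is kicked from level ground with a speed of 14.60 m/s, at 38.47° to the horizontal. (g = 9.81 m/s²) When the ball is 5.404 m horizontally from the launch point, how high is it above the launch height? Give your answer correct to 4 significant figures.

v_x = 14.60 cos 38.47° = 11.431 m/s, v_y0 = 14.60 sin 38.47° = 9.0827 m/s.
Time to reach x = 5.404 m: t = x / v_x = 5.404 / 11.431 = 0.47275 s.
y = v_y0 t − ½ g t² = 9.0827×0.47275 − 4.905×0.47275² = 3.198 m.

3.198 m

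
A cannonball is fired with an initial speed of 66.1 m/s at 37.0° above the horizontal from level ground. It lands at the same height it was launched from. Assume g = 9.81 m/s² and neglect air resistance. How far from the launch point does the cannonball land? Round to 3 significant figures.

428 m

Components: v_x = 66.1 cos 37.0° = 52.79 m/s, v_y = 66.1 sin 37.0° = 39.78 m/s.
Time of flight (same landing height): t = 2 v_y / g = 2 × 39.78 / 9.81 = 8.110 s.
Range: R = v_x · t = 52.79 × 8.110 = 428 m.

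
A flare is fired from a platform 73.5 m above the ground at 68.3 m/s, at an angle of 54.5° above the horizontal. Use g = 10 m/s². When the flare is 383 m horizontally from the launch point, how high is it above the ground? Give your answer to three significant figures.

v_x = 68.3 cos 54.5° = 39.66 m/s, v_y0 = 68.3 sin 54.5° = 55.60 m/s.
Time to reach x = 383 m: t = x / v_x = 383 / 39.66 = 9.657 s.
y = 73.5 + v_y0 t − ½ g t² = 73.5 + 55.60×9.657 − 5.000×9.657² = 144 m.

144 m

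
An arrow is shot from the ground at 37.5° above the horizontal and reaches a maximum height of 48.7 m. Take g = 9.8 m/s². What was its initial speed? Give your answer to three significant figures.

At maximum height v_y = 0, so (v₀ sin θ)² = 2 g H.
v₀ sin 37.5° = √(2 × 9.8 × 48.7) = 30.90 m/s.
v₀ = 30.90 / sin 37.5° = 30.90 / 0.6088 = 50.8 m/s.

50.8 m/s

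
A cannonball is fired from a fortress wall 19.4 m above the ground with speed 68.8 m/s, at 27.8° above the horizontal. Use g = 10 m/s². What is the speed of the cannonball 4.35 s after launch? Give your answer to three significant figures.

61.9 m/s

v_x = 68.8 cos 27.8° = 60.86 m/s (constant).
v_y(t) = 68.8 sin 27.8° − g t = 32.09 − 10 × 4.35 = -11.41 m/s.
Speed = √(v_x² + v_y²) = √(3704 + 130.2) = 61.9 m/s.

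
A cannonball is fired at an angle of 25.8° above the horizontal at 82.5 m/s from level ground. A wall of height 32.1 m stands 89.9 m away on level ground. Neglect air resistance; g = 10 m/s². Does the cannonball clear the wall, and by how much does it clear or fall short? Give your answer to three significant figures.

v_x = 82.5 cos 25.8° = 74.28 m/s; v_y0 = 82.5 sin 25.8° = 35.91 m/s.
Time to reach the wall: t = 89.9 / 74.28 = 1.210 s.
Height at that point: y = 35.91×1.210 − 5.000×1.210² = 36.13 m.
That is 36.13 − 32.1 = 4.03 m above the top of the wall, so the cannonball clears it.

Yes — it clears the wall by 4.03 m.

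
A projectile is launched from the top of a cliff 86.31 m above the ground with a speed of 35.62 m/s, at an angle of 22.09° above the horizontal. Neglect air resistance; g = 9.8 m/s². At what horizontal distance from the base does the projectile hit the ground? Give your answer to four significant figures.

Components: v_x = 35.62 cos 22.09° = 33.005 m/s, v_y = 35.62 sin 22.09° = 13.395 m/s.
Vertical: 0 = 86.31 + 13.395 t − ½(9.8) t² ⇒ 4.900 t² − 13.395 t − 86.31 = 0.
t = [13.395 + √(179.43 + 1691.7)] / 9.800 = 5.7808 s.
Horizontal: R = v_x · t = 33.005 × 5.7808 = 190.8 m.

190.8 m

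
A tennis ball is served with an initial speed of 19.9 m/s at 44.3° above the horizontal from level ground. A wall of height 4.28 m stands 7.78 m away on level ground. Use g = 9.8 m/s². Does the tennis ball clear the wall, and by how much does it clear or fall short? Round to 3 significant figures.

Yes — it clears the wall by 1.85 m.

v_x = 19.9 cos 44.3° = 14.24 m/s; v_y0 = 19.9 sin 44.3° = 13.90 m/s.
Time to reach the wall: t = 7.78 / 14.24 = 0.5463 s.
Height at that point: y = 13.90×0.5463 − 4.900×0.5463² = 6.131 m.
That is 6.131 − 4.28 = 1.85 m above the top of the wall, so the tennis ball clears it.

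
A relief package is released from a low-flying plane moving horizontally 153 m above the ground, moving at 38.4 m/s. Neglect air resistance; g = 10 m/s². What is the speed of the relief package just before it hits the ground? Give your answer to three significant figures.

Fall time: t = √(2 × 153 / 10) = 5.532 s.
At impact: v_x = 38.4 m/s (unchanged), v_y = g t = 10 × 5.532 = 55.32 m/s.
Speed = √(v_x² + v_y²) = √(1475 + 3060) = 67.3 m/s.

67.3 m/s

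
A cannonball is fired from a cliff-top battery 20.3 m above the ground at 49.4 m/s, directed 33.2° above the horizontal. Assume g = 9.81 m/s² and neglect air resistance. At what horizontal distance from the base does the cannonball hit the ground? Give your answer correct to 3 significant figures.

256 m

Components: v_x = 49.4 cos 33.2° = 41.34 m/s, v_y = 49.4 sin 33.2° = 27.05 m/s.
Vertical: 0 = 20.3 + 27.05 t − ½(9.81) t² ⇒ 4.905 t² − 27.05 t − 20.3 = 0.
t = [27.05 + √(731.7 + 398.3)] / 9.810 = 6.184 s.
Horizontal: R = v_x · t = 41.34 × 6.184 = 256 m.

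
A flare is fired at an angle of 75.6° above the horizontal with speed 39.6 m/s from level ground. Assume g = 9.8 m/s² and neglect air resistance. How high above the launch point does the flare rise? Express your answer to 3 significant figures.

75.1 m

Vertical component of launch velocity: v_y = 39.6 sin 75.6° = 38.36 m/s.
At the highest point the vertical velocity is zero, so v_y² = 2 g h_max.
h_max = (38.36)² / (2 × 9.8) = 1471 / 19.60 = 75.1 m.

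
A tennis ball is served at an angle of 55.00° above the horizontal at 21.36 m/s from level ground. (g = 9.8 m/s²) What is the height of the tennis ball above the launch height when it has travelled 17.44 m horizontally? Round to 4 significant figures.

v_x = 21.36 cos 55.00° = 12.252 m/s, v_y0 = 21.36 sin 55.00° = 17.497 m/s.
Time to reach x = 17.44 m: t = x / v_x = 17.44 / 12.252 = 1.4234 s.
y = v_y0 t − ½ g t² = 17.497×1.4234 − 4.900×1.4234² = 14.98 m.

14.98 m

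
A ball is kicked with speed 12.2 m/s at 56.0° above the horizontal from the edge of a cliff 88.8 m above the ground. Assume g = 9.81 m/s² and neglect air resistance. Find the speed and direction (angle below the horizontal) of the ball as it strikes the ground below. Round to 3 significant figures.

v_x = 12.2 cos 56.0° = 6.822 m/s (constant).
|v_y| at impact = √((10.11)² + 2×9.81×88.8) = 42.95 m/s.
Speed = √(6.822² + 42.95²) = 43.5 m/s; angle = arctan(42.95/6.822) = 81.0° below horizontal.

43.5 m/s at 81.0° below the horizontal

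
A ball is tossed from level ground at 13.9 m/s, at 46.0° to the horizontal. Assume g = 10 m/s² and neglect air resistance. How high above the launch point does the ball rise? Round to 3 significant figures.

5.00 m

Vertical component of launch velocity: v_y = 13.9 sin 46.0° = 9.999 m/s.
At the highest point the vertical velocity is zero, so v_y² = 2 g h_max.
h_max = (9.999)² / (2 × 10) = 99.98 / 20.00 = 5.00 m.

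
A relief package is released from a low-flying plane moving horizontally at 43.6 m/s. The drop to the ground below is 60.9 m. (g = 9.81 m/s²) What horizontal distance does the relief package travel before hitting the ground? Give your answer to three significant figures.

154 m

Initial vertical velocity is zero, so the fall time comes from h = ½ g t²: t = √(2 × 60.9 / 9.81) = 3.524 s.
Horizontal motion is uniform at 43.6 m/s, so x = 43.6 × 3.524 = 154 m.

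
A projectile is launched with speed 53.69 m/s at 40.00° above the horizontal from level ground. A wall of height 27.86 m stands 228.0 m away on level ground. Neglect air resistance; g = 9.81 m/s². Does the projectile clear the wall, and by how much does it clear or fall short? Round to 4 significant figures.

Yes — it clears the wall by 12.72 m.

v_x = 53.69 cos 40.00° = 41.129 m/s; v_y0 = 53.69 sin 40.00° = 34.511 m/s.
Time to reach the wall: t = 228.0 / 41.129 = 5.5435 s.
Height at that point: y = 34.511×5.5435 − 4.905×5.5435² = 40.579 m.
That is 40.579 − 27.86 = 12.72 m above the top of the wall, so the projectile clears it.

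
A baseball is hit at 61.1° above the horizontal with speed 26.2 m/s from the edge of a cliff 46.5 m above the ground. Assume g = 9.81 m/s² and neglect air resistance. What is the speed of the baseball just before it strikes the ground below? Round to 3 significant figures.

v_x = 26.2 cos 61.1° = 12.66 m/s is unchanged throughout.
For the vertical component, v_y² = v_y0² + 2 g h = (22.94)² + 2×9.81×46.5 = 1439, so |v_y| = 37.93 m/s.
Impact speed = √(v_x² + v_y²) = √(160.3 + 1439) = 40.0 m/s.

40.0 m/s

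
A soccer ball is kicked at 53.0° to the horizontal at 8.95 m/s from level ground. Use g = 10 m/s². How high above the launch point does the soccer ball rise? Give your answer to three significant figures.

2.55 m

Vertical component of launch velocity: v_y = 8.95 sin 53.0° = 7.148 m/s.
At the highest point the vertical velocity is zero, so v_y² = 2 g h_max.
h_max = (7.148)² / (2 × 10) = 51.09 / 20.00 = 2.55 m.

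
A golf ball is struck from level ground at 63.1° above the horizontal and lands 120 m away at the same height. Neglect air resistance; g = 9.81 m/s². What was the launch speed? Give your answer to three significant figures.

On level ground, R = v₀² sin(2θ) / g, so v₀ = √(R g / sin 2θ).
sin(2 × 63.1°) = 0.8070.
v₀ = √(120 × 9.81 / 0.8070) = √1459 = 38.2 m/s.

38.2 m/s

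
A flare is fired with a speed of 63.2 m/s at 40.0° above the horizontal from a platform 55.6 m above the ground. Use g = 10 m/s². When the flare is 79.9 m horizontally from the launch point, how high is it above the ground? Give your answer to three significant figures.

v_x = 63.2 cos 40.0° = 48.41 m/s, v_y0 = 63.2 sin 40.0° = 40.62 m/s.
Time to reach x = 79.9 m: t = x / v_x = 79.9 / 48.41 = 1.650 s.
y = 55.6 + v_y0 t − ½ g t² = 55.6 + 40.62×1.650 − 5.000×1.650² = 109 m.

109 m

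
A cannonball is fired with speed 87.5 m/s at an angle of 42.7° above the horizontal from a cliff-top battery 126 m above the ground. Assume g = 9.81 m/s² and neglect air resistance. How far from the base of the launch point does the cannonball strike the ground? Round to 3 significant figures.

Components: v_x = 87.5 cos 42.7° = 64.31 m/s, v_y = 87.5 sin 42.7° = 59.34 m/s.
Vertical: 0 = 126 + 59.34 t − ½(9.81) t² ⇒ 4.905 t² − 59.34 t − 126 = 0.
t = [59.34 + √(3521 + 2472)] / 9.810 = 13.94 s.
Horizontal: R = v_x · t = 64.31 × 13.94 = 896 m.

896 m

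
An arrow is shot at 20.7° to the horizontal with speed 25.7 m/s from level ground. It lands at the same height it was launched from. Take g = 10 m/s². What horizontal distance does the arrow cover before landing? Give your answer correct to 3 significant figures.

Components: v_x = 25.7 cos 20.7° = 24.04 m/s, v_y = 25.7 sin 20.7° = 9.084 m/s.
Time of flight (same landing height): t = 2 v_y / g = 2 × 9.084 / 10 = 1.817 s.
Range: R = v_x · t = 24.04 × 1.817 = 43.7 m.

43.7 m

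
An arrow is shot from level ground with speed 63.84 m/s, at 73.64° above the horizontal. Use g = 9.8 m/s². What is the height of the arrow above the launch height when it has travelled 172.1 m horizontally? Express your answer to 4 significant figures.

v_x = 63.84 cos 73.64° = 17.982 m/s, v_y0 = 63.84 sin 73.64° = 61.255 m/s.
Time to reach x = 172.1 m: t = x / v_x = 172.1 / 17.982 = 9.5707 s.
y = v_y0 t − ½ g t² = 61.255×9.5707 − 4.900×9.5707² = 137.4 m.

137.4 m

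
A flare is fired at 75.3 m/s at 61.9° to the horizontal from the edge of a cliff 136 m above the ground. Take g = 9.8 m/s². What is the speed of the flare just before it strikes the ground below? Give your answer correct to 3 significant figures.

91.3 m/s

v_x = 75.3 cos 61.9° = 35.47 m/s is unchanged throughout.
For the vertical component, v_y² = v_y0² + 2 g h = (66.42)² + 2×9.8×136 = 7077, so |v_y| = 84.12 m/s.
Impact speed = √(v_x² + v_y²) = √(1258 + 7077) = 91.3 m/s.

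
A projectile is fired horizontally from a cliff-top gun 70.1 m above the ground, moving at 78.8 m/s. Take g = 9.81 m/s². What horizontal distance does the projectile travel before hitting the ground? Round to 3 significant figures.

298 m

Initial vertical velocity is zero, so the fall time comes from h = ½ g t²: t = √(2 × 70.1 / 9.81) = 3.780 s.
Horizontal motion is uniform at 78.8 m/s, so x = 78.8 × 3.780 = 298 m.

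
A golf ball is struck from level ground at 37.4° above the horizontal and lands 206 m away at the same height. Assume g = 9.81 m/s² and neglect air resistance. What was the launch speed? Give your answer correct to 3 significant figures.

On level ground, R = v₀² sin(2θ) / g, so v₀ = √(R g / sin 2θ).
sin(2 × 37.4°) = 0.9650.
v₀ = √(206 × 9.81 / 0.9650) = √2094 = 45.8 m/s.

45.8 m/s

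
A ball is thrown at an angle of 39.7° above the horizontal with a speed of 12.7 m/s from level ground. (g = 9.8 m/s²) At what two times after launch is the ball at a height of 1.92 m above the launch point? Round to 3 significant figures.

v_y0 = 12.7 sin 39.7° = 8.112 m/s.
Set y = v_y0 t − ½ g t² = 1.92: 4.900 t² − 8.112 t + 1.92 = 0.
t = [8.112 ± √(65.80 − 37.63)] / 9.8 = (8.112 ± 5.308) / 9.8, giving t = 0.286 s or t = 1.37 s.
So the ball is at 1.92 m at t = 0.286 s (rising) and t = 1.37 s (falling).

0.286 s and 1.37 s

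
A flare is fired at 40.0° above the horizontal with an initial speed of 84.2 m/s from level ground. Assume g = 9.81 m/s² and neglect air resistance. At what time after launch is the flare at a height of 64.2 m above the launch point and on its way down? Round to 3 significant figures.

9.68 s

v_y0 = 84.2 sin 40.0° = 54.12 m/s.
Set y = v_y0 t − ½ g t² = 64.2: 4.905 t² − 54.12 t + 64.2 = 0.
t = [54.12 ± √(2929 − 1260)] / 9.81 = (54.12 ± 40.85) / 9.81, giving t = 1.35 s or t = 9.68 s.
On the way down corresponds to the larger root: t = 9.68 s.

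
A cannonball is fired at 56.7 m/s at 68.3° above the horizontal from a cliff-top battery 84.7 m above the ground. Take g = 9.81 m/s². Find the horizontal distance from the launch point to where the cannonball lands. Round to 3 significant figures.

Components: v_x = 56.7 cos 68.3° = 20.96 m/s, v_y = 56.7 sin 68.3° = 52.68 m/s.
Vertical: 0 = 84.7 + 52.68 t − ½(9.81) t² ⇒ 4.905 t² − 52.68 t − 84.7 = 0.
t = [52.68 + √(2775 + 1662)] / 9.810 = 12.16 s.
Horizontal: R = v_x · t = 20.96 × 12.16 = 255 m.

255 m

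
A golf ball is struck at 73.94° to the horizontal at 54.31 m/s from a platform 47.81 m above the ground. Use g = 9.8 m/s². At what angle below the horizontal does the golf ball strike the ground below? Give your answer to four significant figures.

76.05°

v_x = 54.31 cos 73.94° = 15.025 m/s.
At impact |v_y| = √(v_y0² + 2 g h) = √(52.190² + 2×9.8×47.81) = 60.505 m/s.
Angle below horizontal = arctan(|v_y| / v_x) = arctan(60.505 / 15.025) = 76.05°.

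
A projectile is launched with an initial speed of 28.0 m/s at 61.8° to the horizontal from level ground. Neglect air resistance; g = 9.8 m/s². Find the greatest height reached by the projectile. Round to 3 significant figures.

Vertical component of launch velocity: v_y = 28.0 sin 61.8° = 24.68 m/s.
At the highest point the vertical velocity is zero, so v_y² = 2 g h_max.
h_max = (24.68)² / (2 × 9.8) = 609.1 / 19.60 = 31.1 m.

31.1 m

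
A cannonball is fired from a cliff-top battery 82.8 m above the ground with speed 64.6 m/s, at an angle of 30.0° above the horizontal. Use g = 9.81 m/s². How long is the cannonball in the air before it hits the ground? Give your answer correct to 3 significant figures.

8.56 s

Vertical component: v_y = 64.6 sin 30.0° = 32.30 m/s.
Taking up as positive with launch at y = 82.8 m, landing at y = 0: 0 = 82.8 + 32.30 t − ½(9.81) t².
Solving 4.905 t² − 32.30 t − 82.8 = 0 gives t = [32.30 + √(32.30² + 4·4.905·82.8)] / 9.810 = 8.56 s.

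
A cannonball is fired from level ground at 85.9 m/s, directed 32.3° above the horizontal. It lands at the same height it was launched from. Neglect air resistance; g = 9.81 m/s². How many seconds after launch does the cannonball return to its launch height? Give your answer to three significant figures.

Vertical component: v_y = 85.9 sin 32.3° = 45.90 m/s.
For a projectile landing at launch height, time of flight is t = 2 v_y / g = 2 × 45.90 / 9.81 = 9.36 s.

9.36 s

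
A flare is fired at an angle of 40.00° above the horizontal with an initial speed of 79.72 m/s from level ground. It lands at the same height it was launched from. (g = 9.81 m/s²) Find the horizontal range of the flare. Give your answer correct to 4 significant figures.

Components: v_x = 79.72 cos 40.00° = 61.069 m/s, v_y = 79.72 sin 40.00° = 51.243 m/s.
Time of flight (same landing height): t = 2 v_y / g = 2 × 51.243 / 9.81 = 10.447 s.
Range: R = v_x · t = 61.069 × 10.447 = 638.0 m.

638.0 m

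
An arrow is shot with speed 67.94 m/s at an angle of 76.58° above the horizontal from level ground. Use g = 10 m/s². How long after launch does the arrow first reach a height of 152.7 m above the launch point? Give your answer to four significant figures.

2.985 s

v_y0 = 67.94 sin 76.58° = 66.085 m/s.
Set y = v_y0 t − ½ g t² = 152.7: 5.000 t² − 66.085 t + 152.7 = 0.
t = [66.085 ± √(4367.2 − 3054.0)] / 10 = (66.085 ± 36.238) / 10, giving t = 2.985 s or t = 10.23 s.
The arrow is on the way up at the first time, so t = 2.985 s.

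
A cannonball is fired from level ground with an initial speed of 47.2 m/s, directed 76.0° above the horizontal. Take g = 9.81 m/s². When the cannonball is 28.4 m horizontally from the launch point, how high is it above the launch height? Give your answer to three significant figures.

v_x = 47.2 cos 76.0° = 11.42 m/s, v_y0 = 47.2 sin 76.0° = 45.80 m/s.
Time to reach x = 28.4 m: t = x / v_x = 28.4 / 11.42 = 2.487 s.
y = v_y0 t − ½ g t² = 45.80×2.487 − 4.905×2.487² = 83.6 m.

83.6 m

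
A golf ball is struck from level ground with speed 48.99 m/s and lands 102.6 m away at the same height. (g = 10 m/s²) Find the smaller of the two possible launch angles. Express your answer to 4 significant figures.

12.65°

Level-ground range: R = v₀² sin(2θ)/g ⇒ sin 2θ = R g / v₀² = 102.6×10/48.99² = 0.4275.
2θ = arcsin(0.4275) = 25.309° or 180° − 25.309° = 154.691°.
So θ = 12.65° or θ = 77.35°.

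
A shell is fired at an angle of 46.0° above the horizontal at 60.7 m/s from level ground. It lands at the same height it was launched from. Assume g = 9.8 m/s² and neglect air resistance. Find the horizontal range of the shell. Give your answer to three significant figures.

Components: v_x = 60.7 cos 46.0° = 42.17 m/s, v_y = 60.7 sin 46.0° = 43.66 m/s.
Time of flight (same landing height): t = 2 v_y / g = 2 × 43.66 / 9.8 = 8.910 s.
Range: R = v_x · t = 42.17 × 8.910 = 376 m.

376 m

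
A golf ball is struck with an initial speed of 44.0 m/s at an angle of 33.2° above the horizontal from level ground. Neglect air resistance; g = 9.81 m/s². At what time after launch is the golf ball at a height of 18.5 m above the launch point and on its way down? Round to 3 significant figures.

3.96 s

v_y0 = 44.0 sin 33.2° = 24.09 m/s.
Set y = v_y0 t − ½ g t² = 18.5: 4.905 t² − 24.09 t + 18.5 = 0.
t = [24.09 ± √(580.3 − 363.0)] / 9.81 = (24.09 ± 14.74) / 9.81, giving t = 0.953 s or t = 3.96 s.
On the way down corresponds to the larger root: t = 3.96 s.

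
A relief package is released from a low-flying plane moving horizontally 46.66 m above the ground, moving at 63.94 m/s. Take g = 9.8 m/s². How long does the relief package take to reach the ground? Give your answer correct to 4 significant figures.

3.086 s

The horizontal speed doesn't affect the fall. With v_y0 = 0, h = ½ g t².
t = √(2 × 46.66 / 9.8) = √9.5224 = 3.086 s.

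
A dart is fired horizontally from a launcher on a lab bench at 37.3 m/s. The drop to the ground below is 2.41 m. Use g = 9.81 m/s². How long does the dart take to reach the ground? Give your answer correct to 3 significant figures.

The horizontal speed doesn't affect the fall. With v_y0 = 0, h = ½ g t².
t = √(2 × 2.41 / 9.81) = √0.4913 = 0.701 s.

0.701 s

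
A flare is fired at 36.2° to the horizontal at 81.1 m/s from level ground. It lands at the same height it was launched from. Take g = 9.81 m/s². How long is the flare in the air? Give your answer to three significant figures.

9.77 s

Vertical component: v_y = 81.1 sin 36.2° = 47.90 m/s.
For a projectile landing at launch height, time of flight is t = 2 v_y / g = 2 × 47.90 / 9.81 = 9.77 s.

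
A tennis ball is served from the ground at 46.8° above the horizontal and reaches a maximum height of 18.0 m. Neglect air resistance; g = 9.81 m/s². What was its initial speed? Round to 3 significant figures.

At maximum height v_y = 0, so (v₀ sin θ)² = 2 g H.
v₀ sin 46.8° = √(2 × 9.81 × 18.0) = 18.79 m/s.
v₀ = 18.79 / sin 46.8° = 18.79 / 0.7290 = 25.8 m/s.

25.8 m/s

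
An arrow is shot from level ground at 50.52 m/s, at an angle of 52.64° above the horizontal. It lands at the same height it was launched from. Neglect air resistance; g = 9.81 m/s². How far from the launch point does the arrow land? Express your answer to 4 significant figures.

Components: v_x = 50.52 cos 52.64° = 30.657 m/s, v_y = 50.52 sin 52.64° = 40.155 m/s.
Time of flight (same landing height): t = 2 v_y / g = 2 × 40.155 / 9.81 = 8.1865 s.
Range: R = v_x · t = 30.657 × 8.1865 = 251.0 m.

251.0 m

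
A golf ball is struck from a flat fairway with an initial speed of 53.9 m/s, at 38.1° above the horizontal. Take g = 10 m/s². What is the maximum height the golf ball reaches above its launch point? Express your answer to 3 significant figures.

Vertical component of launch velocity: v_y = 53.9 sin 38.1° = 33.26 m/s.
At the highest point the vertical velocity is zero, so v_y² = 2 g h_max.
h_max = (33.26)² / (2 × 10) = 1106 / 20.00 = 55.3 m.

55.3 m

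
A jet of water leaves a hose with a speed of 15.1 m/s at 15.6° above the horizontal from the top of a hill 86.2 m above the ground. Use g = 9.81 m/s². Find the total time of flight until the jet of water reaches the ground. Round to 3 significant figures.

Vertical component: v_y = 15.1 sin 15.6° = 4.061 m/s.
Taking up as positive with launch at y = 86.2 m, landing at y = 0: 0 = 86.2 + 4.061 t − ½(9.81) t².
Solving 4.905 t² − 4.061 t − 86.2 = 0 gives t = [4.061 + √(4.061² + 4·4.905·86.2)] / 9.810 = 4.63 s.

4.63 s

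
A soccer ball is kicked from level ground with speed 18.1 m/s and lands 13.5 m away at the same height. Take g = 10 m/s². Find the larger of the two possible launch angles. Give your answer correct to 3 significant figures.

Level-ground range: R = v₀² sin(2θ)/g ⇒ sin 2θ = R g / v₀² = 13.5×10/18.1² = 0.4121.
2θ = arcsin(0.4121) = 24.34° or 180° − 24.34° = 155.66°.
So θ = 12.2° or θ = 77.8°.

77.8°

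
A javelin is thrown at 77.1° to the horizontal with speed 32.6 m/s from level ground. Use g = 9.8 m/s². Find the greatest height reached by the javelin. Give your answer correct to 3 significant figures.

51.5 m

Vertical component of launch velocity: v_y = 32.6 sin 77.1° = 31.78 m/s.
At the highest point the vertical velocity is zero, so v_y² = 2 g h_max.
h_max = (31.78)² / (2 × 9.8) = 1010 / 19.60 = 51.5 m.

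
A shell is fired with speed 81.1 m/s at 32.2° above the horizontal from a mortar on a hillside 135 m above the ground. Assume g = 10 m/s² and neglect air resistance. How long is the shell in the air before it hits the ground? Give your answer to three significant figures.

Vertical component: v_y = 81.1 sin 32.2° = 43.22 m/s.
Taking up as positive with launch at y = 135 m, landing at y = 0: 0 = 135 + 43.22 t − ½(10) t².
Solving 5.000 t² − 43.22 t − 135 = 0 gives t = [43.22 + √(43.22² + 4·5.000·135)] / 10.00 = 11.1 s.

11.1 s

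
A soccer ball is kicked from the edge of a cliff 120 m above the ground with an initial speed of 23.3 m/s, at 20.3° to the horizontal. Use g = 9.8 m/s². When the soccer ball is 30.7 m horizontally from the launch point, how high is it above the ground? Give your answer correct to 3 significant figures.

v_x = 23.3 cos 20.3° = 21.85 m/s, v_y0 = 23.3 sin 20.3° = 8.084 m/s.
Time to reach x = 30.7 m: t = x / v_x = 30.7 / 21.85 = 1.405 s.
y = 120 + v_y0 t − ½ g t² = 120 + 8.084×1.405 − 4.900×1.405² = 122 m.

122 m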